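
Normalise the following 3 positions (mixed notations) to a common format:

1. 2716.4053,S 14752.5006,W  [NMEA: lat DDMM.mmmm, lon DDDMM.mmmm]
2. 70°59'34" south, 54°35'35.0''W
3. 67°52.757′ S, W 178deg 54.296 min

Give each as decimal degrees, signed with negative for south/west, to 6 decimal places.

1. -27.273422, -147.875010
2. -70.992778, -54.593056
3. -67.879283, -178.904933

Point 1:
  φ: degrees = first 2 digits = 27, minutes = 16.4053; 27 + 16.4053/60 = 27.2734217
  hemisphere S, so the sign is −
  Longitude: degrees = first 3 digits = 147, minutes = 52.5006; 147 + 52.5006/60 = 147.8750100
  W → negative
Point 2:
  Latitude: 70° + 59/60 + 34/3600 = 70 + 0.983333 + 0.009444 = 70.9927778
  S → negative
  λ: 54 + 35/60 + 35/3600 = 54.5930556
  hemisphere W, so the sign is −
Point 3:
  φ: 52.757′ = 0.879283°; total 67.8792833
  S ⇒ negate
  Longitude: 54.296′ = 0.904933°; total 178.9049333
  W → negative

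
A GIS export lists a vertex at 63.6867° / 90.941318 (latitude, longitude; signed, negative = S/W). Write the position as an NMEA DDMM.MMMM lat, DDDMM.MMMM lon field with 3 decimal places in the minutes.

Lat: minutes = (63.686700 − 63) × 60 = 41.20200
Lon: fractional part 0.941318 → 56.47908 minutes

6341.202,N / 09056.479,E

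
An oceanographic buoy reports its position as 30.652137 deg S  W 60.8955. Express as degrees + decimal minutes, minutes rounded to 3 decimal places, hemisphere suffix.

Latitude: fractional part 0.652137 → 39.12822 minutes
λ: 60° + 0.895500 × 60 = 60° 53.73000′

30° 39.128′ S, 60° 53.730′ W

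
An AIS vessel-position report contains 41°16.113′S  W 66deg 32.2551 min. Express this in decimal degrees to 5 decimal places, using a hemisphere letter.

Lat: 41 + 16.113/60 = 41.268550
Lon: 66 + 32.2551/60 = 66.537585

41.26855° S, 66.53759° W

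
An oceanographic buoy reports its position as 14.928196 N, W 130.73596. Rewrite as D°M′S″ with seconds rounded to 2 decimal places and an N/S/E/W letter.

14°55′41.51″ N, 130°44′9.46″ W

φ: whole degrees 14; 55.69176′ → 55′ and 41.5056″
Longitude: whole degrees 130; 44.15760′ → 44′ and 9.4560″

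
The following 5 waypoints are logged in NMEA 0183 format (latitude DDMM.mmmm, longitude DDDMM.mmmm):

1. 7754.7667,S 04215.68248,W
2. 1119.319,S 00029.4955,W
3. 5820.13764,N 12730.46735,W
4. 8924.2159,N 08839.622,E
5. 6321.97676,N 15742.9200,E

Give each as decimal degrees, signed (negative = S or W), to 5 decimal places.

1. -77.91278, -42.26137
2. -11.32198, -0.49159
3. 58.33563, -127.50779
4. 89.40360, 88.66037
5. 63.36628, 157.71533

Point 1:
  φ: split at 2 digits → 77° and 54.7667′; 77 + 54.7667/60 = 77.912778
  S → negative
  Lon: split at 3 digits → 042° and 15.68248′; 42 + 15.68248/60 = 42.261375
  W → negative
Point 2:
  φ: degrees = first 2 digits = 11, minutes = 19.319; 11 + 19.319/60 = 11.321983
  hemisphere S, so the sign is −
  Lon: degrees = first 3 digits = 0, minutes = 29.4955; 0 + 29.4955/60 = 0.491592
  W ⇒ negate
Point 3:
  φ: split at 2 digits → 58° and 20.13764′; 58 + 20.13764/60 = 58.335627
  N → positive
  Lon: degrees = first 3 digits = 127, minutes = 30.46735; 127 + 30.46735/60 = 127.507789
  W ⇒ negate
Point 4:
  φ: split at 2 digits → 89° and 24.2159′; 89 + 24.2159/60 = 89.403598
  N → positive
  Longitude: split at 3 digits → 088° and 39.622′; 88 + 39.622/60 = 88.660367
  E ⇒ keep positive
Point 5:
  φ: degrees = first 2 digits = 63, minutes = 21.97676; 63 + 21.97676/60 = 63.366279
  N ⇒ keep positive
  Lon: split at 3 digits → 157° and 42.92′; 157 + 42.92/60 = 157.715333
  E ⇒ keep positive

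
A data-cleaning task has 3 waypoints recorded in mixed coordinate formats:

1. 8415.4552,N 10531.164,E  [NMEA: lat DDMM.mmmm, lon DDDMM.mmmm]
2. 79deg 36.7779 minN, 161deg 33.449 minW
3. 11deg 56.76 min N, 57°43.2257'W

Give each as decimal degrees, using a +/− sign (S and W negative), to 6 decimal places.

1. 84.257587, 105.519400
2. 79.612965, -161.557483
3. 11.946000, -57.720428

Point 1:
  φ: degrees = first 2 digits = 84, minutes = 15.4552; 84 + 15.4552/60 = 84.2575867
  N ⇒ keep positive
  Longitude: split at 3 digits → 105° and 31.164′; 105 + 31.164/60 = 105.5194000
  E ⇒ keep positive
Point 2:
  Lat: 79 + 36.7779/60 = 79.6129650
  N → positive
  Lon: 33.449′ = 0.557483°; total 161.5574833
  hemisphere W, so the sign is −
Point 3:
  Latitude: 11 + 56.76/60 = 11.9460000
  N ⇒ keep positive
  λ: 57 + 43.2257/60 = 57.7204283
  hemisphere W, so the sign is −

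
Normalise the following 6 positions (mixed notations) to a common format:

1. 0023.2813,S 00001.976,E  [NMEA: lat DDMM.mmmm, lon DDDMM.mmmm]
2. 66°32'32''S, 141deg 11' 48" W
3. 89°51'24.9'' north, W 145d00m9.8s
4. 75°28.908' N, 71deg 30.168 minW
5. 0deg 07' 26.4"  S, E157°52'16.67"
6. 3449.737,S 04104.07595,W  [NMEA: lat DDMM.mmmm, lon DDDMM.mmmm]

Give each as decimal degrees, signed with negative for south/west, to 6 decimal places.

Point 1:
  Lat: degrees = first 2 digits = 0, minutes = 23.2813; 0 + 23.2813/60 = 0.3880217
  S ⇒ negate
  Lon: degrees = first 3 digits = 0, minutes = 1.976; 0 + 1.976/60 = 0.0329333
  E ⇒ keep positive
Point 2:
  Latitude: 66 + 32/60 + 32/3600 = 66.5422222
  S → negative
  λ: 141 + 11/60 + 48/3600 = 141.1966667
  W ⇒ negate
Point 3:
  Latitude: 89 + 51/60 + 24.9/3600 = 89.8569167
  N ⇒ keep positive
  Longitude: 0′ + 9.8″ = 0.16333′; 145 + 0.16333/60 = 145.0027222
  W ⇒ negate
Point 4:
  Latitude: 28.908′ = 0.481800°; total 75.4818000
  N ⇒ keep positive
  Longitude: 71 + 30.168/60 = 71.5028000
  W ⇒ negate
Point 5:
  Latitude: 7′ + 26.4″ = 7.44000′; 0 + 7.44000/60 = 0.1240000
  S ⇒ negate
  Longitude: 157 + 52/60 + 16.67/3600 = 157.8712972
  E → positive
Point 6:
  φ: degrees = first 2 digits = 34, minutes = 49.737; 34 + 49.737/60 = 34.8289500
  S → negative
  λ: split at 3 digits → 041° and 4.07595′; 41 + 4.07595/60 = 41.0679325
  W → negative

1. -0.388022, 0.032933
2. -66.542222, -141.196667
3. 89.856917, -145.002722
4. 75.481800, -71.502800
5. -0.124000, 157.871297
6. -34.828950, -41.067933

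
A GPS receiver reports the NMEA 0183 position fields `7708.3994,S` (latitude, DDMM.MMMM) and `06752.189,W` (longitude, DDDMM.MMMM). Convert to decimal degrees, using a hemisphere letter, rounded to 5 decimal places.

77.13999° S, 67.86982° W

Lat: split at 2 digits → 77° and 8.3994′; 77 + 8.3994/60 = 77.139990
Longitude: degrees = first 3 digits = 67, minutes = 52.189; 67 + 52.189/60 = 67.869817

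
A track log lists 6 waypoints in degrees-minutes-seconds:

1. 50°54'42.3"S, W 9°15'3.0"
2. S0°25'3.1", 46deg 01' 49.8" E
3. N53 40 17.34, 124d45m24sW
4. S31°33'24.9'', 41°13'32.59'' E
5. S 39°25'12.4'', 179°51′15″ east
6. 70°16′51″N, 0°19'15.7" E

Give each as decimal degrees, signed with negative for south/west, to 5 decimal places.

1. -50.91175, -9.25083
2. -0.41753, 46.03050
3. 53.67148, -124.75667
4. -31.55692, 41.22572
5. -39.42011, 179.85417
6. 70.28083, 0.32103

Point 1:
  φ: 54′ + 42.3″ = 54.70500′; 50 + 54.70500/60 = 50.911750
  S ⇒ negate
  λ: 9 + 15/60 + 3/3600 = 9.250833
  W ⇒ negate
Point 2:
  Latitude: 0 + 25/60 + 3.1/3600 = 0.417528
  hemisphere S, so the sign is −
  Lon: 1′ + 49.8″ = 1.83000′; 46 + 1.83000/60 = 46.030500
  E → positive
Point 3:
  φ: 53 + 40/60 + 17.34/3600 = 53.671483
  N ⇒ keep positive
  Lon: 124° + 45/60 + 24/3600 = 124 + 0.750000 + 0.006667 = 124.756667
  hemisphere W, so the sign is −
Point 4:
  φ: 33′ + 24.9″ = 33.41500′; 31 + 33.41500/60 = 31.556917
  S ⇒ negate
  Longitude: 41 + 13/60 + 32.59/3600 = 41.225719
  E ⇒ keep positive
Point 5:
  Lat: 25′ + 12.4″ = 25.20667′; 39 + 25.20667/60 = 39.420111
  hemisphere S, so the sign is −
  λ: 179° + 51/60 + 15/3600 = 179 + 0.850000 + 0.004167 = 179.854167
  E → positive
Point 6:
  φ: 70° + 16/60 + 51/3600 = 70 + 0.266667 + 0.014167 = 70.280833
  N ⇒ keep positive
  Lon: 0 + 19/60 + 15.7/3600 = 0.321028
  E → positive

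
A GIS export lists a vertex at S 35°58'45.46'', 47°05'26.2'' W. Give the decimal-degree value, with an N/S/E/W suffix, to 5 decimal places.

35.97929° S, 47.09061° W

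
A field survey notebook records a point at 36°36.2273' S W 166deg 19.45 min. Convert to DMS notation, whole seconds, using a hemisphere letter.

Latitude: 36.22730′ → 36′ and 0.22730 × 60 = 13.64″
Longitude: fractional minutes 0.45000 × 60 = 27.00″

36°36′14″ S, 166°19′27″ W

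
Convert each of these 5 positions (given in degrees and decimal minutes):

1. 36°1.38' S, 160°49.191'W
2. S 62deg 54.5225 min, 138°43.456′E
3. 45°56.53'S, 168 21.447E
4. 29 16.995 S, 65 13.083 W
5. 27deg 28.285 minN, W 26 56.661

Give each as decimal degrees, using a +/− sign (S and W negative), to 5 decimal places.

1. -36.02300, -160.81985
2. -62.90871, 138.72427
3. -45.94217, 168.35745
4. -29.28325, -65.21805
5. 27.47142, -26.94435

Point 1:
  Lat: 1.38′ = 0.023000°; total 36.023000
  hemisphere S, so the sign is −
  Lon: 49.191′ = 0.819850°; total 160.819850
  W → negative
Point 2:
  Lat: 62 + 54.5225/60 = 62.908708
  hemisphere S, so the sign is −
  λ: 43.456′ = 0.724267°; total 138.724267
  E ⇒ keep positive
Point 3:
  Lat: 56.53′ = 0.942167°; total 45.942167
  S ⇒ negate
  Lon: 21.447′ = 0.357450°; total 168.357450
  E → positive
Point 4:
  φ: 29 + 16.995/60 = 29.283250
  hemisphere S, so the sign is −
  λ: 65 + 13.083/60 = 65.218050
  W → negative
Point 5:
  Lat: 28.285′ = 0.471417°; total 27.471417
  N → positive
  Longitude: 26 + 56.661/60 = 26.944350
  W → negative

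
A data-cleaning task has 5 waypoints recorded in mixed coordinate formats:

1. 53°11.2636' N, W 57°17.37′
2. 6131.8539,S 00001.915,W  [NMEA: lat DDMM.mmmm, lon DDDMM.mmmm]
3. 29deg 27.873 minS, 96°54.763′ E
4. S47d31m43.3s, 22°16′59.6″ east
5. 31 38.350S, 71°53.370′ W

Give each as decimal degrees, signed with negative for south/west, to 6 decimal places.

1. 53.187727, -57.289500
2. -61.530898, -0.031917
3. -29.464550, 96.912717
4. -47.528694, 22.283222
5. -31.639167, -71.889500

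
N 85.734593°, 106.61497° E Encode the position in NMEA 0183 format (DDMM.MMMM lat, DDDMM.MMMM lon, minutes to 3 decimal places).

8544.076,N / 10636.898,E

Lat: minutes = (85.734593 − 85) × 60 = 44.07558
λ: 106° + 0.614970 × 60 = 106° 36.89820′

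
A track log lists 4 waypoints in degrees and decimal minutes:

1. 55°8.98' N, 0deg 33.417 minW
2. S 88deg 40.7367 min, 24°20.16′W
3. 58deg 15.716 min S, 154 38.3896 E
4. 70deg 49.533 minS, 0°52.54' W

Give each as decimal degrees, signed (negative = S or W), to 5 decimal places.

Point 1:
  Lat: 8.98′ = 0.149667°; total 55.149667
  N ⇒ keep positive
  Longitude: 33.417′ = 0.556950°; total 0.556950
  hemisphere W, so the sign is −
Point 2:
  φ: 40.7367′ = 0.678945°; total 88.678945
  S ⇒ negate
  Lon: 24 + 20.16/60 = 24.336000
  hemisphere W, so the sign is −
Point 3:
  Lat: 15.716′ = 0.261933°; total 58.261933
  S ⇒ negate
  Longitude: 38.3896′ = 0.639827°; total 154.639827
  E → positive
Point 4:
  Lat: 49.533′ = 0.825550°; total 70.825550
  S ⇒ negate
  Longitude: 0 + 52.54/60 = 0.875667
  W ⇒ negate

1. 55.14967, -0.55695
2. -88.67895, -24.33600
3. -58.26193, 154.63983
4. -70.82555, -0.87567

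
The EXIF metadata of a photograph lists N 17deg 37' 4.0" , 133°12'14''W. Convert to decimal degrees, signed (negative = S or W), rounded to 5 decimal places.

17.61778, -133.20389

Lat: 17° + 37/60 + 4/3600 = 17 + 0.616667 + 0.001111 = 17.617778
N ⇒ keep positive
Lon: 12′ + 14″ = 12.23333′; 133 + 12.23333/60 = 133.203889
W ⇒ negate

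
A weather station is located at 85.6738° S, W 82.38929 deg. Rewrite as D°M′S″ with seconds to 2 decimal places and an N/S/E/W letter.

φ: 0.673800 × 60 = 40.42800′ → 40′, remainder × 60 = 25.6800″
Longitude: 0.389290° → 23.35740′; 0.35740 × 60 = 21.4440″

85°40′25.68″ S, 82°23′21.44″ W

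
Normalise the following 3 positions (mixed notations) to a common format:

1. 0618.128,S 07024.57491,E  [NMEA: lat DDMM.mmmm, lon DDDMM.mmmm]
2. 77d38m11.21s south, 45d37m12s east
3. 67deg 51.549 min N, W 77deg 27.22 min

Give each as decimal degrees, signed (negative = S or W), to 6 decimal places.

Point 1:
  Lat: degrees = first 2 digits = 6, minutes = 18.128; 6 + 18.128/60 = 6.3021333
  S ⇒ negate
  Longitude: split at 3 digits → 070° and 24.57491′; 70 + 24.57491/60 = 70.4095818
  E → positive
Point 2:
  Lat: 77 + 38/60 + 11.21/3600 = 77.6364472
  S ⇒ negate
  Lon: 45 + 37/60 + 12/3600 = 45.6200000
  E → positive
Point 3:
  φ: 67 + 51.549/60 = 67.8591500
  N ⇒ keep positive
  λ: 77 + 27.22/60 = 77.4536667
  W ⇒ negate

1. -6.302133, 70.409582
2. -77.636447, 45.620000
3. 67.859150, -77.453667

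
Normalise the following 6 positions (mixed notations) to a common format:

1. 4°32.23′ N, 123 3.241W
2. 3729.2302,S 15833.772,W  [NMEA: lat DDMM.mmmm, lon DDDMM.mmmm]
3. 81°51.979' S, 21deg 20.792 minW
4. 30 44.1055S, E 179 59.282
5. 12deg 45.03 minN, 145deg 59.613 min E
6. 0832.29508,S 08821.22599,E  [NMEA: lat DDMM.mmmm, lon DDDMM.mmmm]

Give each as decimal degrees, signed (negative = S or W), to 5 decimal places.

Point 1:
  Latitude: 4 + 32.23/60 = 4.537167
  N → positive
  Longitude: 123 + 3.241/60 = 123.054017
  W → negative
Point 2:
  Latitude: split at 2 digits → 37° and 29.2302′; 37 + 29.2302/60 = 37.487170
  S ⇒ negate
  Longitude: split at 3 digits → 158° and 33.772′; 158 + 33.772/60 = 158.562867
  W ⇒ negate
Point 3:
  φ: 81 + 51.979/60 = 81.866317
  S → negative
  Lon: 20.792′ = 0.346533°; total 21.346533
  hemisphere W, so the sign is −
Point 4:
  Latitude: 44.1055′ = 0.735092°; total 30.735092
  S → negative
  λ: 59.282′ = 0.988033°; total 179.988033
  E → positive
Point 5:
  φ: 45.03′ = 0.750500°; total 12.750500
  N → positive
  Lon: 145 + 59.613/60 = 145.993550
  E ⇒ keep positive
Point 6:
  Lat: degrees = first 2 digits = 8, minutes = 32.29508; 8 + 32.29508/60 = 8.538251
  hemisphere S, so the sign is −
  Longitude: degrees = first 3 digits = 88, minutes = 21.22599; 88 + 21.22599/60 = 88.353767
  E → positive

1. 4.53717, -123.05402
2. -37.48717, -158.56287
3. -81.86632, -21.34653
4. -30.73509, 179.98803
5. 12.75050, 145.99355
6. -8.53825, 88.35377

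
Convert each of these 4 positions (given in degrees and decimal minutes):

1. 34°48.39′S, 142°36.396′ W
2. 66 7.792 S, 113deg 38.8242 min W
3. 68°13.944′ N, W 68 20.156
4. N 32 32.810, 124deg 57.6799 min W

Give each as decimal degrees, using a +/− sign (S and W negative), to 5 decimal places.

1. -34.80650, -142.60660
2. -66.12987, -113.64707
3. 68.23240, -68.33593
4. 32.54683, -124.96133

Point 1:
  φ: 48.39′ = 0.806500°; total 34.806500
  S → negative
  λ: 142 + 36.396/60 = 142.606600
  W ⇒ negate
Point 2:
  Latitude: 7.792′ = 0.129867°; total 66.129867
  hemisphere S, so the sign is −
  Lon: 113 + 38.8242/60 = 113.647070
  W ⇒ negate
Point 3:
  Lat: 13.944′ = 0.232400°; total 68.232400
  N ⇒ keep positive
  Lon: 20.156′ = 0.335933°; total 68.335933
  W ⇒ negate
Point 4:
  Lat: 32.81′ = 0.546833°; total 32.546833
  N → positive
  Lon: 124 + 57.6799/60 = 124.961332
  W ⇒ negate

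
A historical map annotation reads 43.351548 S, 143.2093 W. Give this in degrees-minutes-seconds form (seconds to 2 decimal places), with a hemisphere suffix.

43°21′5.57″ S, 143°12′33.48″ W

Latitude: whole degrees 43; 21.09288′ → 21′ and 5.5728″
Lon: 0.209300 × 60 = 12.55800′ → 12′, remainder × 60 = 33.4800″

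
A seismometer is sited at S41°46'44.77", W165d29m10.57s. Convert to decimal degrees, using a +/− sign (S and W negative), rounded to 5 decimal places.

-41.77910, -165.48627

φ: 41° + 46/60 + 44.77/3600 = 41 + 0.766667 + 0.012436 = 41.779103
S → negative
Lon: 165 + 29/60 + 10.57/3600 = 165.486269
W ⇒ negate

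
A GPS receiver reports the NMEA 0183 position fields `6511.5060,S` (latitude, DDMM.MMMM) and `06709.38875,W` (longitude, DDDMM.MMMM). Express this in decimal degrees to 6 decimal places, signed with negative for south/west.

-65.191767, -67.156479

φ: split at 2 digits → 65° and 11.506′; 65 + 11.506/60 = 65.1917667
hemisphere S, so the sign is −
λ: split at 3 digits → 067° and 9.38875′; 67 + 9.38875/60 = 67.1564792
W → negative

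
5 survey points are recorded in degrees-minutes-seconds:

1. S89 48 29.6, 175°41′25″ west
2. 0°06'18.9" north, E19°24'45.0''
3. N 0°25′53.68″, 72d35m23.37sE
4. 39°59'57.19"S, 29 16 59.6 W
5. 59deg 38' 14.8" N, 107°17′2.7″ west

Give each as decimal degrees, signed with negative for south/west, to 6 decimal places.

1. -89.808222, -175.690278
2. 0.105250, 19.412500
3. 0.431578, 72.589825
4. -39.999219, -29.283222
5. 59.637444, -107.284083

Point 1:
  φ: 89 + 48/60 + 29.6/3600 = 89.8082222
  S ⇒ negate
  λ: 175° + 41/60 + 25/3600 = 175 + 0.683333 + 0.006944 = 175.6902778
  W → negative
Point 2:
  Latitude: 0° + 6/60 + 18.9/3600 = 0 + 0.100000 + 0.005250 = 0.1052500
  N → positive
  Longitude: 24′ + 45″ = 24.75000′; 19 + 24.75000/60 = 19.4125000
  E ⇒ keep positive
Point 3:
  Lat: 25′ + 53.68″ = 25.89467′; 0 + 25.89467/60 = 0.4315778
  N → positive
  λ: 72° + 35/60 + 23.37/3600 = 72 + 0.583333 + 0.006492 = 72.5898250
  E ⇒ keep positive
Point 4:
  Latitude: 59′ + 57.19″ = 59.95317′; 39 + 59.95317/60 = 39.9992194
  S ⇒ negate
  λ: 29 + 16/60 + 59.6/3600 = 29.2832222
  W ⇒ negate
Point 5:
  Lat: 59° + 38/60 + 14.8/3600 = 59 + 0.633333 + 0.004111 = 59.6374444
  N → positive
  λ: 107 + 17/60 + 2.7/3600 = 107.2840833
  W → negative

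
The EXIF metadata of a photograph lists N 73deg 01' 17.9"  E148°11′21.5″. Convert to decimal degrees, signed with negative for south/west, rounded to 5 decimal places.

Latitude: 73° + 1/60 + 17.9/3600 = 73 + 0.016667 + 0.004972 = 73.021639
N ⇒ keep positive
Lon: 148° + 11/60 + 21.5/3600 = 148 + 0.183333 + 0.005972 = 148.189306
E → positive

73.02164, 148.18931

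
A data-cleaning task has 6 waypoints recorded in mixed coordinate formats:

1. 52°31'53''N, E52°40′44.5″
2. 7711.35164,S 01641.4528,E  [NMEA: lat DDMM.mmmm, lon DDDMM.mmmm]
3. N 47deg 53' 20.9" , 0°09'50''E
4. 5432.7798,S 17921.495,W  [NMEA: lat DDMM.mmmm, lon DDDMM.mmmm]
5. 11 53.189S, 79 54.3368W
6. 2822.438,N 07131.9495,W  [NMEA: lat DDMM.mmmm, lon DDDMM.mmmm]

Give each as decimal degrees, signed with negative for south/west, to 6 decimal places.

Point 1:
  φ: 52° + 31/60 + 53/3600 = 52 + 0.516667 + 0.014722 = 52.5313889
  N → positive
  λ: 52° + 40/60 + 44.5/3600 = 52 + 0.666667 + 0.012361 = 52.6790278
  E ⇒ keep positive
Point 2:
  Lat: degrees = first 2 digits = 77, minutes = 11.35164; 77 + 11.35164/60 = 77.1891940
  S → negative
  Longitude: split at 3 digits → 016° and 41.4528′; 16 + 41.4528/60 = 16.6908800
  E ⇒ keep positive
Point 3:
  Lat: 47° + 53/60 + 20.9/3600 = 47 + 0.883333 + 0.005806 = 47.8891389
  N → positive
  λ: 0° + 9/60 + 50/3600 = 0 + 0.150000 + 0.013889 = 0.1638889
  E → positive
Point 4:
  Latitude: degrees = first 2 digits = 54, minutes = 32.7798; 54 + 32.7798/60 = 54.5463300
  S → negative
  Longitude: split at 3 digits → 179° and 21.495′; 179 + 21.495/60 = 179.3582500
  W ⇒ negate
Point 5:
  Latitude: 53.189′ = 0.886483°; total 11.8864833
  S ⇒ negate
  Lon: 54.3368′ = 0.905613°; total 79.9056133
  hemisphere W, so the sign is −
Point 6:
  φ: split at 2 digits → 28° and 22.438′; 28 + 22.438/60 = 28.3739667
  N → positive
  Longitude: split at 3 digits → 071° and 31.9495′; 71 + 31.9495/60 = 71.5324917
  W ⇒ negate

1. 52.531389, 52.679028
2. -77.189194, 16.690880
3. 47.889139, 0.163889
4. -54.546330, -179.358250
5. -11.886483, -79.905613
6. 28.373967, -71.532492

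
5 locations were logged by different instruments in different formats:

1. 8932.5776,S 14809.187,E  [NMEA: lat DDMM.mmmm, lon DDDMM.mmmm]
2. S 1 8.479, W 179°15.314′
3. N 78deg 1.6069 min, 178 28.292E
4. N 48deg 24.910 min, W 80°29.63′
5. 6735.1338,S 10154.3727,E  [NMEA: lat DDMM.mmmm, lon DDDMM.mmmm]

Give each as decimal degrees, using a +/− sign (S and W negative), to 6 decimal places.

Point 1:
  φ: split at 2 digits → 89° and 32.5776′; 89 + 32.5776/60 = 89.5429600
  S → negative
  λ: split at 3 digits → 148° and 9.187′; 148 + 9.187/60 = 148.1531167
  E ⇒ keep positive
Point 2:
  Latitude: 8.479′ = 0.141317°; total 1.1413167
  S ⇒ negate
  λ: 15.314′ = 0.255233°; total 179.2552333
  W ⇒ negate
Point 3:
  φ: 1.6069′ = 0.026782°; total 78.0267817
  N ⇒ keep positive
  Lon: 178 + 28.292/60 = 178.4715333
  E ⇒ keep positive
Point 4:
  Latitude: 24.91′ = 0.415167°; total 48.4151667
  N ⇒ keep positive
  λ: 80 + 29.63/60 = 80.4938333
  W ⇒ negate
Point 5:
  φ: split at 2 digits → 67° and 35.1338′; 67 + 35.1338/60 = 67.5855633
  hemisphere S, so the sign is −
  Longitude: split at 3 digits → 101° and 54.3727′; 101 + 54.3727/60 = 101.9062117
  E → positive

1. -89.542960, 148.153117
2. -1.141317, -179.255233
3. 78.026782, 178.471533
4. 48.415167, -80.493833
5. -67.585563, 101.906212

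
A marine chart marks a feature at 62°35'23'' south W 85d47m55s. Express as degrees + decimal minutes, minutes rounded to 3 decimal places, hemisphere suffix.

Latitude: seconds/60 = 0.38333; minutes = 35 + 0.38333 = 35.38333
λ: 47 + 55/60 = 47.91667′

62° 35.383′ S, 85° 47.917′ W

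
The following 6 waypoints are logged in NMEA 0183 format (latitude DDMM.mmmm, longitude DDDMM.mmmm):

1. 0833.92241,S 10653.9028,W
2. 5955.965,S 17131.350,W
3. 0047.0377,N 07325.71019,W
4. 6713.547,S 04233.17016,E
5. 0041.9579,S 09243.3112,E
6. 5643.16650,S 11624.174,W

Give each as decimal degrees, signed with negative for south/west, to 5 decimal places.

Point 1:
  Latitude: split at 2 digits → 08° and 33.92241′; 8 + 33.92241/60 = 8.565374
  hemisphere S, so the sign is −
  λ: split at 3 digits → 106° and 53.9028′; 106 + 53.9028/60 = 106.898380
  W → negative
Point 2:
  Lat: split at 2 digits → 59° and 55.965′; 59 + 55.965/60 = 59.932750
  S → negative
  λ: degrees = first 3 digits = 171, minutes = 31.35; 171 + 31.35/60 = 171.522500
  W ⇒ negate
Point 3:
  Lat: split at 2 digits → 00° and 47.0377′; 0 + 47.0377/60 = 0.783962
  N → positive
  Lon: split at 3 digits → 073° and 25.71019′; 73 + 25.71019/60 = 73.428503
  hemisphere W, so the sign is −
Point 4:
  Lat: split at 2 digits → 67° and 13.547′; 67 + 13.547/60 = 67.225783
  S ⇒ negate
  Lon: split at 3 digits → 042° and 33.17016′; 42 + 33.17016/60 = 42.552836
  E → positive
Point 5:
  Latitude: degrees = first 2 digits = 0, minutes = 41.9579; 0 + 41.9579/60 = 0.699298
  hemisphere S, so the sign is −
  Lon: split at 3 digits → 092° and 43.3112′; 92 + 43.3112/60 = 92.721853
  E ⇒ keep positive
Point 6:
  Lat: split at 2 digits → 56° and 43.1665′; 56 + 43.1665/60 = 56.719442
  hemisphere S, so the sign is −
  λ: split at 3 digits → 116° and 24.174′; 116 + 24.174/60 = 116.402900
  W → negative

1. -8.56537, -106.89838
2. -59.93275, -171.52250
3. 0.78396, -73.42850
4. -67.22578, 42.55284
5. -0.69930, 92.72185
6. -56.71944, -116.40290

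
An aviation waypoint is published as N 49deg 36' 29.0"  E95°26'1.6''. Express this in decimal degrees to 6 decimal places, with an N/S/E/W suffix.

Lat: 36′ + 29″ = 36.48333′; 49 + 36.48333/60 = 49.6080556
λ: 95 + 26/60 + 1.6/3600 = 95.4337778

49.608056° N, 95.433778° E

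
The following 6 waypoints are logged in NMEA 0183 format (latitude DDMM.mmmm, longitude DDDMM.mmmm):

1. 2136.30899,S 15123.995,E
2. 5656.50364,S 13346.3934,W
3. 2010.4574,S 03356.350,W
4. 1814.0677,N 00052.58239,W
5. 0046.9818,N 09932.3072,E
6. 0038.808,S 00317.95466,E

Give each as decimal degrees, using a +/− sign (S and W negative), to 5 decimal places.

Point 1:
  φ: degrees = first 2 digits = 21, minutes = 36.30899; 21 + 36.30899/60 = 21.605150
  S ⇒ negate
  λ: degrees = first 3 digits = 151, minutes = 23.995; 151 + 23.995/60 = 151.399917
  E ⇒ keep positive
Point 2:
  Latitude: split at 2 digits → 56° and 56.50364′; 56 + 56.50364/60 = 56.941727
  S → negative
  λ: split at 3 digits → 133° and 46.3934′; 133 + 46.3934/60 = 133.773223
  hemisphere W, so the sign is −
Point 3:
  Lat: degrees = first 2 digits = 20, minutes = 10.4574; 20 + 10.4574/60 = 20.174290
  S → negative
  Longitude: degrees = first 3 digits = 33, minutes = 56.35; 33 + 56.35/60 = 33.939167
  hemisphere W, so the sign is −
Point 4:
  Lat: split at 2 digits → 18° and 14.0677′; 18 + 14.0677/60 = 18.234462
  N → positive
  λ: split at 3 digits → 000° and 52.58239′; 0 + 52.58239/60 = 0.876373
  W ⇒ negate
Point 5:
  φ: split at 2 digits → 00° and 46.9818′; 0 + 46.9818/60 = 0.783030
  N ⇒ keep positive
  Lon: split at 3 digits → 099° and 32.3072′; 99 + 32.3072/60 = 99.538453
  E → positive
Point 6:
  φ: degrees = first 2 digits = 0, minutes = 38.808; 0 + 38.808/60 = 0.646800
  hemisphere S, so the sign is −
  Lon: split at 3 digits → 003° and 17.95466′; 3 + 17.95466/60 = 3.299244
  E → positive

1. -21.60515, 151.39992
2. -56.94173, -133.77322
3. -20.17429, -33.93917
4. 18.23446, -0.87637
5. 0.78303, 99.53845
6. -0.64680, 3.29924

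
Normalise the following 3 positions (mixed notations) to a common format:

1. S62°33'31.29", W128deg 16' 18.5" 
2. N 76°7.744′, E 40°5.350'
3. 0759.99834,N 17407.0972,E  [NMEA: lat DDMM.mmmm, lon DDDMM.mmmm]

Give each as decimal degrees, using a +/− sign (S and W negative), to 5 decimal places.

Point 1:
  Lat: 62° + 33/60 + 31.29/3600 = 62 + 0.550000 + 0.008692 = 62.558692
  S → negative
  Lon: 16′ + 18.5″ = 16.30833′; 128 + 16.30833/60 = 128.271806
  W → negative
Point 2:
  φ: 7.744′ = 0.129067°; total 76.129067
  N ⇒ keep positive
  Longitude: 40 + 5.35/60 = 40.089167
  E → positive
Point 3:
  Latitude: split at 2 digits → 07° and 59.99834′; 7 + 59.99834/60 = 7.999972
  N → positive
  λ: split at 3 digits → 174° and 7.0972′; 174 + 7.0972/60 = 174.118287
  E ⇒ keep positive

1. -62.55869, -128.27181
2. 76.12907, 40.08917
3. 7.99997, 174.11829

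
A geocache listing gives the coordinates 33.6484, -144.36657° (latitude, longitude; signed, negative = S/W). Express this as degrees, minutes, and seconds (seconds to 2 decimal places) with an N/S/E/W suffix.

33°38′54.24″ N, 144°21′59.65″ W

Latitude: 0.648400 × 60 = 38.90400′ → 38′, remainder × 60 = 54.2400″
Longitude is negative → W; |value| = 144.366570
Longitude: whole degrees 144; 21.99420′ → 21′ and 59.6520″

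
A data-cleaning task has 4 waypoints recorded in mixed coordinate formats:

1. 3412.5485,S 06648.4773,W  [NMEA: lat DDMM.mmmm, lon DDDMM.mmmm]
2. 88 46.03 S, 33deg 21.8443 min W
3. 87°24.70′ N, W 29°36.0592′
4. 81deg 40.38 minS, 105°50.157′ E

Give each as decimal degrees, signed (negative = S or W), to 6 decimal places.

1. -34.209142, -66.807955
2. -88.767167, -33.364072
3. 87.411667, -29.600987
4. -81.673000, 105.835950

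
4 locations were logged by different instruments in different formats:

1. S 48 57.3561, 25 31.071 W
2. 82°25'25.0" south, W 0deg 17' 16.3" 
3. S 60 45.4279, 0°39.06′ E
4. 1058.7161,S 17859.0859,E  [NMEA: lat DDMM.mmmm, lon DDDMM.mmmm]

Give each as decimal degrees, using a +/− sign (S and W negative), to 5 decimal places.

Point 1:
  Lat: 57.3561′ = 0.955935°; total 48.955935
  S → negative
  λ: 31.071′ = 0.517850°; total 25.517850
  hemisphere W, so the sign is −
Point 2:
  Latitude: 25′ + 25″ = 25.41667′; 82 + 25.41667/60 = 82.423611
  S ⇒ negate
  Lon: 17′ + 16.3″ = 17.27167′; 0 + 17.27167/60 = 0.287861
  W ⇒ negate
Point 3:
  φ: 60 + 45.4279/60 = 60.757132
  hemisphere S, so the sign is −
  λ: 0 + 39.06/60 = 0.651000
  E → positive
Point 4:
  Lat: degrees = first 2 digits = 10, minutes = 58.7161; 10 + 58.7161/60 = 10.978602
  S → negative
  λ: split at 3 digits → 178° and 59.0859′; 178 + 59.0859/60 = 178.984765
  E → positive

1. -48.95594, -25.51785
2. -82.42361, -0.28786
3. -60.75713, 0.65100
4. -10.97860, 178.98477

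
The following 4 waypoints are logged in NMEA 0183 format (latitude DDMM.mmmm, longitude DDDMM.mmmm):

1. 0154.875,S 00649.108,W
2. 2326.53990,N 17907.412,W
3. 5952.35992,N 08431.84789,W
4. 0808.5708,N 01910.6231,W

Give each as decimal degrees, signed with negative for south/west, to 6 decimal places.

1. -1.914583, -6.818467
2. 23.442332, -179.123533
3. 59.872665, -84.530798
4. 8.142847, -19.177052

Point 1:
  Latitude: split at 2 digits → 01° and 54.875′; 1 + 54.875/60 = 1.9145833
  S → negative
  λ: degrees = first 3 digits = 6, minutes = 49.108; 6 + 49.108/60 = 6.8184667
  hemisphere W, so the sign is −
Point 2:
  φ: degrees = first 2 digits = 23, minutes = 26.5399; 23 + 26.5399/60 = 23.4423317
  N → positive
  Longitude: split at 3 digits → 179° and 7.412′; 179 + 7.412/60 = 179.1235333
  W → negative
Point 3:
  φ: split at 2 digits → 59° and 52.35992′; 59 + 52.35992/60 = 59.8726653
  N ⇒ keep positive
  Lon: split at 3 digits → 084° and 31.84789′; 84 + 31.84789/60 = 84.5307982
  W → negative
Point 4:
  Lat: split at 2 digits → 08° and 8.5708′; 8 + 8.5708/60 = 8.1428467
  N → positive
  Lon: split at 3 digits → 019° and 10.6231′; 19 + 10.6231/60 = 19.1770517
  hemisphere W, so the sign is −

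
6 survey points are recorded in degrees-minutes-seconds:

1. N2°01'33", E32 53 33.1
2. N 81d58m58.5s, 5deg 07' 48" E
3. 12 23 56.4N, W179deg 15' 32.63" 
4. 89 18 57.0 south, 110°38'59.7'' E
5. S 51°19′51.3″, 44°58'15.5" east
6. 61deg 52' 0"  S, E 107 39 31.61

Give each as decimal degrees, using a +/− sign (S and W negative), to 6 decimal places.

Point 1:
  Latitude: 2° + 1/60 + 33/3600 = 2 + 0.016667 + 0.009167 = 2.0258333
  N ⇒ keep positive
  Lon: 53′ + 33.1″ = 53.55167′; 32 + 53.55167/60 = 32.8925278
  E → positive
Point 2:
  Latitude: 81 + 58/60 + 58.5/3600 = 81.9829167
  N ⇒ keep positive
  Longitude: 5 + 7/60 + 48/3600 = 5.1300000
  E → positive
Point 3:
  φ: 23′ + 56.4″ = 23.94000′; 12 + 23.94000/60 = 12.3990000
  N ⇒ keep positive
  Longitude: 15′ + 32.63″ = 15.54383′; 179 + 15.54383/60 = 179.2590639
  W → negative
Point 4:
  Lat: 89° + 18/60 + 57/3600 = 89 + 0.300000 + 0.015833 = 89.3158333
  S → negative
  λ: 110° + 38/60 + 59.7/3600 = 110 + 0.633333 + 0.016583 = 110.6499167
  E → positive
Point 5:
  φ: 51° + 19/60 + 51.3/3600 = 51 + 0.316667 + 0.014250 = 51.3309167
  S ⇒ negate
  λ: 58′ + 15.5″ = 58.25833′; 44 + 58.25833/60 = 44.9709722
  E → positive
Point 6:
  Latitude: 61° + 52/60 + 0/3600 = 61 + 0.866667 + 0.000000 = 61.8666667
  S ⇒ negate
  λ: 107° + 39/60 + 31.61/3600 = 107 + 0.650000 + 0.008781 = 107.6587806
  E → positive

1. 2.025833, 32.892528
2. 81.982917, 5.130000
3. 12.399000, -179.259064
4. -89.315833, 110.649917
5. -51.330917, 44.970972
6. -61.866667, 107.658781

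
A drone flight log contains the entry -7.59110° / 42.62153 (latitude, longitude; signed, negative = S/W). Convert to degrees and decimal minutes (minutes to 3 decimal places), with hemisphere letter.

Latitude is negative → S; |value| = 7.591100
Lat: 7° + 0.591100 × 60 = 7° 35.46600′
Longitude: 42° + 0.621530 × 60 = 42° 37.29180′

7° 35.466′ S, 42° 37.292′ E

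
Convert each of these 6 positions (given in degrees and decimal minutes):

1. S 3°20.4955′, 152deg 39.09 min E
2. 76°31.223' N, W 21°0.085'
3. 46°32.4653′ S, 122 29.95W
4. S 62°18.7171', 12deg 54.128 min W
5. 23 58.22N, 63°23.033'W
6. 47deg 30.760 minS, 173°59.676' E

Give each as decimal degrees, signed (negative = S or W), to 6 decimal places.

1. -3.341592, 152.651500
2. 76.520383, -21.001417
3. -46.541088, -122.499167
4. -62.311952, -12.902133
5. 23.970333, -63.383883
6. -47.512667, 173.994600

Point 1:
  Lat: 3 + 20.4955/60 = 3.3415917
  S → negative
  Longitude: 39.09′ = 0.651500°; total 152.6515000
  E → positive
Point 2:
  Latitude: 76 + 31.223/60 = 76.5203833
  N → positive
  Longitude: 0.085′ = 0.001417°; total 21.0014167
  hemisphere W, so the sign is −
Point 3:
  φ: 32.4653′ = 0.541088°; total 46.5410883
  hemisphere S, so the sign is −
  Longitude: 29.95′ = 0.499167°; total 122.4991667
  hemisphere W, so the sign is −
Point 4:
  Latitude: 18.7171′ = 0.311952°; total 62.3119517
  S → negative
  Longitude: 54.128′ = 0.902133°; total 12.9021333
  W → negative
Point 5:
  Latitude: 23 + 58.22/60 = 23.9703333
  N → positive
  Lon: 23.033′ = 0.383883°; total 63.3838833
  W → negative
Point 6:
  Lat: 30.76′ = 0.512667°; total 47.5126667
  S → negative
  Longitude: 59.676′ = 0.994600°; total 173.9946000
  E ⇒ keep positive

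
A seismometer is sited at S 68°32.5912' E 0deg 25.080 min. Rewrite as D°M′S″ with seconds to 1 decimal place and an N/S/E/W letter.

Latitude: fractional minutes 0.59120 × 60 = 35.472″
Lon: fractional minutes 0.08000 × 60 = 4.800″

68°32′35.5″ S, 0°25′4.8″ E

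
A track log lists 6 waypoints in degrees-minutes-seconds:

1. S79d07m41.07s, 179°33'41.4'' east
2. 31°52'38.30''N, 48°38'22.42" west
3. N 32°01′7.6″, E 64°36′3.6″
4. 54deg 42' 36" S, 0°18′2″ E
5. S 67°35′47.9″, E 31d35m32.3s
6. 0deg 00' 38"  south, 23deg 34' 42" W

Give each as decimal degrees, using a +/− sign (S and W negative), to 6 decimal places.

1. -79.128075, 179.561500
2. 31.877306, -48.639561
3. 32.018778, 64.601000
4. -54.710000, 0.300556
5. -67.596639, 31.592306
6. -0.010556, -23.578333

Point 1:
  φ: 79° + 7/60 + 41.07/3600 = 79 + 0.116667 + 0.011408 = 79.1280750
  S ⇒ negate
  λ: 179° + 33/60 + 41.4/3600 = 179 + 0.550000 + 0.011500 = 179.5615000
  E → positive
Point 2:
  Lat: 31° + 52/60 + 38.3/3600 = 31 + 0.866667 + 0.010639 = 31.8773056
  N ⇒ keep positive
  Lon: 48° + 38/60 + 22.42/3600 = 48 + 0.633333 + 0.006228 = 48.6395611
  hemisphere W, so the sign is −
Point 3:
  Latitude: 1′ + 7.6″ = 1.12667′; 32 + 1.12667/60 = 32.0187778
  N ⇒ keep positive
  Longitude: 36′ + 3.6″ = 36.06000′; 64 + 36.06000/60 = 64.6010000
  E → positive
Point 4:
  Latitude: 54° + 42/60 + 36/3600 = 54 + 0.700000 + 0.010000 = 54.7100000
  hemisphere S, so the sign is −
  Longitude: 18′ + 2″ = 18.03333′; 0 + 18.03333/60 = 0.3005556
  E → positive
Point 5:
  φ: 67 + 35/60 + 47.9/3600 = 67.5966389
  hemisphere S, so the sign is −
  λ: 35′ + 32.3″ = 35.53833′; 31 + 35.53833/60 = 31.5923056
  E ⇒ keep positive
Point 6:
  Lat: 0′ + 38″ = 0.63333′; 0 + 0.63333/60 = 0.0105556
  S → negative
  λ: 23 + 34/60 + 42/3600 = 23.5783333
  W → negative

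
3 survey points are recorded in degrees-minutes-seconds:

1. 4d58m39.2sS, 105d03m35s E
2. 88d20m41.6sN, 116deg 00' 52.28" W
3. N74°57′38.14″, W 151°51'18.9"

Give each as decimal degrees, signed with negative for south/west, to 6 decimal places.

1. -4.977556, 105.059722
2. 88.344889, -116.014522
3. 74.960594, -151.855250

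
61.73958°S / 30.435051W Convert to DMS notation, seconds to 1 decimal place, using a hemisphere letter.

61°44′22.5″ S, 30°26′6.2″ W

Latitude: 0.739580° → 44.37480′; 0.37480 × 60 = 22.488″
Longitude: 0.435051 × 60 = 26.10306′ → 26′, remainder × 60 = 6.184″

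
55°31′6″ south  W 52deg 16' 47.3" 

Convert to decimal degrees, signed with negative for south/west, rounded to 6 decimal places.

-55.518333, -52.279806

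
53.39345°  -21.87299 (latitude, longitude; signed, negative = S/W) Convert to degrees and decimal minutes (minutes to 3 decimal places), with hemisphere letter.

53° 23.607′ N, 21° 52.379′ W

Lat: minutes = (53.393450 − 53) × 60 = 23.60700
Longitude is negative → W; |value| = 21.872990
Lon: 21° + 0.872990 × 60 = 21° 52.37940′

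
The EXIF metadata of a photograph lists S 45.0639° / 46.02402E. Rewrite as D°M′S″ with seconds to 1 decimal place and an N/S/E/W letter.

45°03′50.0″ S, 46°01′26.5″ E

φ: whole degrees 45; 3.83400′ → 3′ and 50.040″
Longitude: 0.024020° → 1.44120′; 0.44120 × 60 = 26.472″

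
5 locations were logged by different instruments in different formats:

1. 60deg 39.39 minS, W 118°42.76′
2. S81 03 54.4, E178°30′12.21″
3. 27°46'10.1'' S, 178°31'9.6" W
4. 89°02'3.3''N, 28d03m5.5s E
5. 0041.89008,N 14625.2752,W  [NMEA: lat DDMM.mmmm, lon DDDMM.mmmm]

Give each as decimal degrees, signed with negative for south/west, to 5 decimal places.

1. -60.65650, -118.71267
2. -81.06511, 178.50339
3. -27.76947, -178.51933
4. 89.03425, 28.05153
5. 0.69817, -146.42125

Point 1:
  Latitude: 60 + 39.39/60 = 60.656500
  hemisphere S, so the sign is −
  Lon: 118 + 42.76/60 = 118.712667
  W → negative
Point 2:
  Latitude: 3′ + 54.4″ = 3.90667′; 81 + 3.90667/60 = 81.065111
  hemisphere S, so the sign is −
  Lon: 178° + 30/60 + 12.21/3600 = 178 + 0.500000 + 0.003392 = 178.503392
  E ⇒ keep positive
Point 3:
  φ: 27 + 46/60 + 10.1/3600 = 27.769472
  S → negative
  Lon: 178 + 31/60 + 9.6/3600 = 178.519333
  W → negative
Point 4:
  φ: 89° + 2/60 + 3.3/3600 = 89 + 0.033333 + 0.000917 = 89.034250
  N ⇒ keep positive
  λ: 3′ + 5.5″ = 3.09167′; 28 + 3.09167/60 = 28.051528
  E → positive
Point 5:
  Latitude: degrees = first 2 digits = 0, minutes = 41.89008; 0 + 41.89008/60 = 0.698168
  N ⇒ keep positive
  Lon: split at 3 digits → 146° and 25.2752′; 146 + 25.2752/60 = 146.421253
  W → negative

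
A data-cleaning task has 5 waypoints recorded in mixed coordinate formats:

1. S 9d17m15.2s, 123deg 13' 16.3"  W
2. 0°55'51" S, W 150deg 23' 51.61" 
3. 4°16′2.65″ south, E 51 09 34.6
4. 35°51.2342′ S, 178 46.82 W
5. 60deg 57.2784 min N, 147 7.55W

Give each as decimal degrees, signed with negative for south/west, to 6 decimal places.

Point 1:
  φ: 9 + 17/60 + 15.2/3600 = 9.2875556
  hemisphere S, so the sign is −
  Lon: 13′ + 16.3″ = 13.27167′; 123 + 13.27167/60 = 123.2211944
  W ⇒ negate
Point 2:
  Lat: 55′ + 51″ = 55.85000′; 0 + 55.85000/60 = 0.9308333
  S → negative
  λ: 150 + 23/60 + 51.61/3600 = 150.3976694
  hemisphere W, so the sign is −
Point 3:
  Latitude: 16′ + 2.65″ = 16.04417′; 4 + 16.04417/60 = 4.2674028
  S ⇒ negate
  λ: 51° + 9/60 + 34.6/3600 = 51 + 0.150000 + 0.009611 = 51.1596111
  E → positive
Point 4:
  Latitude: 51.2342′ = 0.853903°; total 35.8539033
  S → negative
  Longitude: 178 + 46.82/60 = 178.7803333
  hemisphere W, so the sign is −
Point 5:
  φ: 57.2784′ = 0.954640°; total 60.9546400
  N ⇒ keep positive
  Lon: 7.55′ = 0.125833°; total 147.1258333
  W → negative

1. -9.287556, -123.221194
2. -0.930833, -150.397669
3. -4.267403, 51.159611
4. -35.853903, -178.780333
5. 60.954640, -147.125833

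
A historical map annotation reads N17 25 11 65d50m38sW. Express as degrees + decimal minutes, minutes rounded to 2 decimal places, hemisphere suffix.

17° 25.18′ N, 65° 50.63′ W

Lat: seconds/60 = 0.18333; minutes = 25 + 0.18333 = 25.1833
λ: 50 + 38/60 = 50.6333′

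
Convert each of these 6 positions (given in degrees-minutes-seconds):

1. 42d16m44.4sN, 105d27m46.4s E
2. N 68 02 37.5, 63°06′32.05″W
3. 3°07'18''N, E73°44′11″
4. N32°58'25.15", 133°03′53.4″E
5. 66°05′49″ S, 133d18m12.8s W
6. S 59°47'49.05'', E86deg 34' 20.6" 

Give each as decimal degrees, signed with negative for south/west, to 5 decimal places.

Point 1:
  Latitude: 42° + 16/60 + 44.4/3600 = 42 + 0.266667 + 0.012333 = 42.279000
  N → positive
  λ: 27′ + 46.4″ = 27.77333′; 105 + 27.77333/60 = 105.462889
  E ⇒ keep positive
Point 2:
  Lat: 68 + 2/60 + 37.5/3600 = 68.043750
  N → positive
  λ: 63 + 6/60 + 32.05/3600 = 63.108903
  W → negative
Point 3:
  Latitude: 3° + 7/60 + 18/3600 = 3 + 0.116667 + 0.005000 = 3.121667
  N ⇒ keep positive
  Lon: 73 + 44/60 + 11/3600 = 73.736389
  E → positive
Point 4:
  φ: 32° + 58/60 + 25.15/3600 = 32 + 0.966667 + 0.006986 = 32.973653
  N → positive
  Longitude: 133° + 3/60 + 53.4/3600 = 133 + 0.050000 + 0.014833 = 133.064833
  E → positive
Point 5:
  Lat: 5′ + 49″ = 5.81667′; 66 + 5.81667/60 = 66.096944
  hemisphere S, so the sign is −
  Longitude: 133° + 18/60 + 12.8/3600 = 133 + 0.300000 + 0.003556 = 133.303556
  hemisphere W, so the sign is −
Point 6:
  Latitude: 47′ + 49.05″ = 47.81750′; 59 + 47.81750/60 = 59.796958
  hemisphere S, so the sign is −
  Longitude: 86° + 34/60 + 20.6/3600 = 86 + 0.566667 + 0.005722 = 86.572389
  E → positive

1. 42.27900, 105.46289
2. 68.04375, -63.10890
3. 3.12167, 73.73639
4. 32.97365, 133.06483
5. -66.09694, -133.30356
6. -59.79696, 86.57239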